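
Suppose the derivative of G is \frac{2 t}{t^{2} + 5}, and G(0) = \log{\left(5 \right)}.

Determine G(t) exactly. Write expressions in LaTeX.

G(t) = \log{\left(t^{2} + 5 \right)}

The substitution u = t^{2} + 5 works: G'(t) is exactly (dG/du)*(du/dt) for that inner function.
A general antiderivative is \log{\left(t^{2} + 5 \right)} + C.
The condition gives C = \log{\left(5 \right)} - (\log{\left(5 \right)}) = 0.
So G(t) = \log{\left(t^{2} + 5 \right)}.
Check: d/dt[\log{\left(t^{2} + 5 \right)}] = \frac{2 t}{t^{2} + 5} = G'(t).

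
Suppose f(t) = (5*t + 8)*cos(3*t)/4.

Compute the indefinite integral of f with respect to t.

An antiderivative F(t) passes only if d/dt[F] lands on f(t) exactly.
Check: d/dt[5*t*sin(3*t)/12 + 2*sin(3*t)/3 + 5*cos(3*t)/36] = 5*t*cos(3*t)/4 + 2*cos(3*t), which equals f(t).

F(t) = 5*t*sin(3*t)/12 + 2*sin(3*t)/3 + 5*cos(3*t)/36 + C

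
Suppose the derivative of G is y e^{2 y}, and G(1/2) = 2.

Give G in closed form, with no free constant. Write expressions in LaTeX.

G(y) = \frac{\left(2 y - 1\right) e^{2 y} + 8}{4}

G'(y) has the shape u'v + uv' for u = \frac{y}{2} - \frac{1}{4} and v = e^{2 y} — it is the derivative of the product u*v.
A general antiderivative is \frac{\left(2 y - 1\right) e^{2 y}}{4} + C.
The condition gives C = 2 - (0) = 2.
So G(y) = \frac{\left(2 y - 1\right) e^{2 y} + 8}{4}.
Check: d/dy[\frac{\left(2 y - 1\right) e^{2 y} + 8}{4}] = y e^{2 y} = G'(y).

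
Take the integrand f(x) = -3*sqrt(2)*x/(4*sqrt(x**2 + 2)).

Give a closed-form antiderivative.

An antiderivative is F(x) = -3*sqrt(2)*sqrt(x**2 + 2)/4.

The substitution u = x**2/2 + 1 works: f is exactly (dF/du)*(du/dx) for that inner function.
Check: d/dx[-3*sqrt(2)*sqrt(x**2 + 2)/4] = -3*sqrt(2)*x/(4*sqrt(x**2 + 2)) = f(x).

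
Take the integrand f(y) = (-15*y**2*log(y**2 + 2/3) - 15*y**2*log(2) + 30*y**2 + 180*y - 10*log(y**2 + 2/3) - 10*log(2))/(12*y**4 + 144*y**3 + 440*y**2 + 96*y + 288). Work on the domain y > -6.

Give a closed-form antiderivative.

Recognize the product-rule pattern: f = u'v + uv' with u = 5/(4*(y + 6)), v = log(2*y**2 + 4/3), so integration by parts undoes it.
Check: d/dy[(5*log(y**2 + 2/3) + 5*log(2))/(4*y + 24)] = (-15*y**2*log(y**2 + 2/3) - 15*y**2*log(2) + 30*y**2 + 180*y - 10*log(y**2 + 2/3) - 10*log(2))/(12*y**4 + 144*y**3 + 440*y**2 + 96*y + 288) = f(y).

An antiderivative is F(y) = (5*log(y**2 + 2/3) + 5*log(2))/(4*y + 24).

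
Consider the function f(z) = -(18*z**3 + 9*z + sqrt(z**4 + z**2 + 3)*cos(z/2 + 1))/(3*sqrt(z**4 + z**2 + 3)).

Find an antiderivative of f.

Differentiate the proposed F(z) back; it has to land on f(z) exactly.
Check: d/dz[-3*sqrt(z**4 + z**2 + 3) - 2*sin(z/2 + 1)/3] = (-18*z**3 - 9*z - sqrt(z**4 + z**2 + 3)*cos(z/2 + 1))/(3*sqrt(z**4 + z**2 + 3)), which equals f(z).

An antiderivative is F(z) = -3*sqrt(z**4 + z**2 + 3) - 2*sin(z/2 + 1)/3.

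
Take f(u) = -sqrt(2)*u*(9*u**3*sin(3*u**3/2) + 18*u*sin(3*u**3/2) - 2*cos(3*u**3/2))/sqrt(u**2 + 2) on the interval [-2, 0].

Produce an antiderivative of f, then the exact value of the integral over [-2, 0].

Antiderivative: F(u) = 2*sqrt(2)*sqrt(u**2 + 2)*cos(3*u**3/2); value = -4*sqrt(3)*cos(12) + 4

Recognize the product-rule pattern: f = v'r + vr' with v = 4*sqrt(u**2/2 + 1), r = cos(3*u**3/2), so integration by parts undoes it.
F(u) = 2*sqrt(2)*sqrt(u**2 + 2)*cos(3*u**3/2) is an antiderivative of f.
Check: d/du[2*sqrt(2)*sqrt(u**2 + 2)*cos(3*u**3/2)] = (-9*sqrt(2)*u**4*sin(3*u**3/2) - 18*sqrt(2)*u**2*sin(3*u**3/2) + 2*sqrt(2)*u*cos(3*u**3/2))/sqrt(u**2 + 2), which equals f(u).
F(0) = 4; F(-2) = 4*sqrt(3)*cos(12).
Integral = F(0) - F(-2) = -4*sqrt(3)*cos(12) + 4.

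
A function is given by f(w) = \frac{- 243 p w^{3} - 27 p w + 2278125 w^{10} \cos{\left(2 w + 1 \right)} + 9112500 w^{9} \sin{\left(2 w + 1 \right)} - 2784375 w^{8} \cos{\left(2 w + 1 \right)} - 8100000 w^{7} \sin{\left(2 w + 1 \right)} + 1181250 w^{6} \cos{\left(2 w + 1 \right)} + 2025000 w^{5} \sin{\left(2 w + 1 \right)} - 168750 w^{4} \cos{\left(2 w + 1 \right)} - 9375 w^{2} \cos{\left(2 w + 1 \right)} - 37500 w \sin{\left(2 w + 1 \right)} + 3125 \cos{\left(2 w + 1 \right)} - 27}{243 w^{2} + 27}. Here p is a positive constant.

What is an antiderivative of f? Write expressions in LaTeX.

An antiderivative is F(w) = - \frac{p w^{2}}{2} + \frac{9375 w^{8} \sin{\left(2 w + 1 \right)}}{2} - 6250 w^{6} \sin{\left(2 w + 1 \right)} + 3125 w^{4} \sin{\left(2 w + 1 \right)} - \frac{6250 w^{2} \sin{\left(2 w + 1 \right)}}{9} + \frac{3125 \sin{\left(2 w + 1 \right)}}{54} - \frac{\operatorname{atan}{\left(3 w \right)}}{3}.

A first test for any F(w): its w-derivative must equal f(w) identically.
Check: d/dw[- \frac{p w^{2}}{2} + \frac{9375 w^{8} \sin{\left(2 w + 1 \right)}}{2} - 6250 w^{6} \sin{\left(2 w + 1 \right)} + 3125 w^{4} \sin{\left(2 w + 1 \right)} - \frac{6250 w^{2} \sin{\left(2 w + 1 \right)}}{9} + \frac{3125 \sin{\left(2 w + 1 \right)}}{54} - \frac{\operatorname{atan}{\left(3 w \right)}}{3}] = \frac{- 243 p w^{3} - 27 p w + 2278125 w^{10} \cos{\left(2 w + 1 \right)} + 9112500 w^{9} \sin{\left(2 w + 1 \right)} - 2784375 w^{8} \cos{\left(2 w + 1 \right)} - 8100000 w^{7} \sin{\left(2 w + 1 \right)} + 1181250 w^{6} \cos{\left(2 w + 1 \right)} + 2025000 w^{5} \sin{\left(2 w + 1 \right)} - 168750 w^{4} \cos{\left(2 w + 1 \right)} - 9375 w^{2} \cos{\left(2 w + 1 \right)} - 37500 w \sin{\left(2 w + 1 \right)} + 3125 \cos{\left(2 w + 1 \right)} - 27}{243 w^{2} + 27} = f(w).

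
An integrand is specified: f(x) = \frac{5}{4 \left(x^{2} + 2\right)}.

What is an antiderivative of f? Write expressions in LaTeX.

Recover f(x) by differentiating a candidate F(x); any mismatch rules it out.
Check: d/dx[\frac{5 \sqrt{2} \operatorname{atan}{\left(\frac{\sqrt{2} x}{2} \right)}}{8}] = \frac{5}{4 x^{2} + 8}, which equals f(x).

An antiderivative is F(x) = \frac{5 \sqrt{2} \operatorname{atan}{\left(\frac{\sqrt{2} x}{2} \right)}}{8}.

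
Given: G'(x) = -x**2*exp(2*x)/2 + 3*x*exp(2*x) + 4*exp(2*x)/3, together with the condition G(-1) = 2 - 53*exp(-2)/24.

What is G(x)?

Recognize the product-rule pattern: G'(x) = u'v + uv' with u = -x**2/4 + 7*x/4 - 5/24, v = exp(2*x), so integration by parts undoes it.
A general antiderivative is (-6*x**2 + 42*x - 5)*exp(2*x)/24 + C.
The condition gives C = 2 - 53*exp(-2)/24 - (-53*exp(-2)/24) = 2.
So G(x) = -(6*x**2*exp(2*x) - 42*x*exp(2*x) + 5*exp(2*x) - 48)/24.
Check: d/dx[-(6*x**2*exp(2*x) - 42*x*exp(2*x) + 5*exp(2*x) - 48)/24] = -x**2*exp(2*x)/2 + 3*x*exp(2*x) + 4*exp(2*x)/3 = G'(x).

G(x) = -(6*x**2*exp(2*x) - 42*x*exp(2*x) + 5*exp(2*x) - 48)/24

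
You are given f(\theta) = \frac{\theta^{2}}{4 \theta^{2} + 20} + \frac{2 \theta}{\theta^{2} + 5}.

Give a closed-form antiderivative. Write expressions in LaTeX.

The integrand splits into summands that can be handled one at a time.
Check: d/d\theta[\frac{\theta}{4} + \log{\left(\theta^{2} + 5 \right)} - \frac{\sqrt{5} \operatorname{atan}{\left(\frac{\sqrt{5} \theta}{5} \right)}}{4}] = \frac{\theta^{2} + 8 \theta}{4 \theta^{2} + 20}, which equals f(\theta).

An antiderivative is F(\theta) = \frac{\theta}{4} + \log{\left(\theta^{2} + 5 \right)} - \frac{\sqrt{5} \operatorname{atan}{\left(\frac{\sqrt{5} \theta}{5} \right)}}{4}.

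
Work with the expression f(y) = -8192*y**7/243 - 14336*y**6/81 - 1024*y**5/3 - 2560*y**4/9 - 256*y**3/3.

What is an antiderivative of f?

An antiderivative is F(y) = -1024*y**8/243 - 2048*y**7/81 - 512*y**6/9 - 512*y**5/9 - 64*y**4/3.

The substitution u = 4*y**2/3 + 2*y works: f is exactly (dF/du)*(du/dy) for that inner function.
Check: d/dy[-1024*y**8/243 - 2048*y**7/81 - 512*y**6/9 - 512*y**5/9 - 64*y**4/3] = -8192*y**7/243 - 14336*y**6/81 - 1024*y**5/3 - 2560*y**4/9 - 256*y**3/3 = f(y).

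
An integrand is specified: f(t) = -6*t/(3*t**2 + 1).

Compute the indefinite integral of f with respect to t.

f matches the chain-rule pattern g'(h)*h' with inner function h(t) = 3*t**2 + 1; substituting u = h(t) collapses the integral.
Check: d/dt[-log(3*t**2 + 1)] = -6*t/(3*t**2 + 1) = f(t).

F(t) = -log(3*t**2 + 1) + C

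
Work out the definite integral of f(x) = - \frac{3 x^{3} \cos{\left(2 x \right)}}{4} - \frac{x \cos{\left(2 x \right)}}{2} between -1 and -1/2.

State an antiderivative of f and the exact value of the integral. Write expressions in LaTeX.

The integrand splits into summands that can be handled one at a time.
F(x) = - \frac{3 x^{3} \sin{\left(2 x \right)}}{8} - \frac{9 x^{2} \cos{\left(2 x \right)}}{16} + \frac{5 x \sin{\left(2 x \right)}}{16} + \frac{5 \cos{\left(2 x \right)}}{32} is an antiderivative of f.
Check: d/dx[- \frac{3 x^{3} \sin{\left(2 x \right)}}{8} - \frac{9 x^{2} \cos{\left(2 x \right)}}{16} + \frac{5 x \sin{\left(2 x \right)}}{16} + \frac{5 \cos{\left(2 x \right)}}{32}] = - \frac{3 x^{3} \cos{\left(2 x \right)}}{4} - \frac{x \cos{\left(2 x \right)}}{2} = f(x).
F(-1/2) = \frac{\cos{\left(1 \right)}}{64} + \frac{7 \sin{\left(1 \right)}}{64}; F(-1) = - \frac{\sin{\left(2 \right)}}{16} - \frac{13 \cos{\left(2 \right)}}{32}.
Integral = F(-1/2) - F(-1) = \frac{13 \cos{\left(2 \right)}}{32} + \frac{\cos{\left(1 \right)}}{64} + \frac{\sin{\left(2 \right)}}{16} + \frac{7 \sin{\left(1 \right)}}{64}.

Antiderivative: F(x) = - \frac{3 x^{3} \sin{\left(2 x \right)}}{8} - \frac{9 x^{2} \cos{\left(2 x \right)}}{16} + \frac{5 x \sin{\left(2 x \right)}}{16} + \frac{5 \cos{\left(2 x \right)}}{32}; value = \frac{13 \cos{\left(2 \right)}}{32} + \frac{\cos{\left(1 \right)}}{64} + \frac{\sin{\left(2 \right)}}{16} + \frac{7 \sin{\left(1 \right)}}{64}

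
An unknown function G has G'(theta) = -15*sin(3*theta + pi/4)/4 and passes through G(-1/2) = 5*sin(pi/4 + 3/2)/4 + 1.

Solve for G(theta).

Whatever form G(theta) takes, its d/dtheta must return the stated G'(theta).
A general antiderivative is 5*cos(3*theta + pi/4)/4 + C.
The condition gives C = 5*sin(pi/4 + 3/2)/4 + 1 - (5*sin(pi/4 + 3/2)/4) = 1.
So G(theta) = (5*cos(3*theta + pi/4) + 4)/4.
Check: d/dtheta[(5*cos(3*theta + pi/4) + 4)/4] = -15*sin(3*theta + pi/4)/4 = G'(theta).

G(theta) = (5*cos(3*theta + pi/4) + 4)/4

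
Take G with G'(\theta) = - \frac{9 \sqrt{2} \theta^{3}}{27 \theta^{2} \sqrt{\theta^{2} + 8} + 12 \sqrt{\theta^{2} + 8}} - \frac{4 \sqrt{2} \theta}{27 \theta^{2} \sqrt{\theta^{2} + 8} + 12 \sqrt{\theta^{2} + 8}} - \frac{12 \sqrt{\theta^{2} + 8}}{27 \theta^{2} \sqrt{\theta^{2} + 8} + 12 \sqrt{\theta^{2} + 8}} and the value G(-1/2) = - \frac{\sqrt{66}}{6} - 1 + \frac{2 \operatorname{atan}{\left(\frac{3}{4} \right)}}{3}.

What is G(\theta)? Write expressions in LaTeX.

G(\theta) = - \frac{2 \sqrt{\frac{\theta^{2}}{2} + 4}}{3} - \frac{2 \operatorname{atan}{\left(\frac{3 \theta}{2} \right)}}{3} - 1

Integrate term by term and add the pieces.
A general antiderivative is - \frac{2 \sqrt{\frac{\theta^{2}}{2} + 4}}{3} - \frac{2 \operatorname{atan}{\left(\frac{3 \theta}{2} \right)}}{3} + C.
The condition gives C = - \frac{\sqrt{66}}{6} - 1 + \frac{2 \operatorname{atan}{\left(\frac{3}{4} \right)}}{3} - (- \frac{\sqrt{66}}{6} + \frac{2 \operatorname{atan}{\left(\frac{3}{4} \right)}}{3}) = -1.
So G(\theta) = - \frac{2 \sqrt{\frac{\theta^{2}}{2} + 4}}{3} - \frac{2 \operatorname{atan}{\left(\frac{3 \theta}{2} \right)}}{3} - 1.
Check: d/d\theta[- \frac{2 \sqrt{\frac{\theta^{2}}{2} + 4}}{3} - \frac{2 \operatorname{atan}{\left(\frac{3 \theta}{2} \right)}}{3} - 1] = \frac{- 9 \sqrt{2} \theta^{3} - 4 \sqrt{2} \theta - 12 \sqrt{\theta^{2} + 8}}{27 \theta^{2} \sqrt{\theta^{2} + 8} + 12 \sqrt{\theta^{2} + 8}}, which equals G'(\theta).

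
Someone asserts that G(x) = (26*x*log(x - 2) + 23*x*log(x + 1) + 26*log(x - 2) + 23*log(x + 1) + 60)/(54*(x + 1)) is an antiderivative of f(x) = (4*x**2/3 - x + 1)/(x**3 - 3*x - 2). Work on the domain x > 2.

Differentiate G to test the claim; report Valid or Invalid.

Invalid: d/dx[G] - f = -23/(54*x + 54), which is not 0.

d/dx[G] = (49*x**2 - 31*x + 100)/(54*x**3 - 162*x - 108)
d/dx[G] - f(x) = -23/(54*x + 54) != 0.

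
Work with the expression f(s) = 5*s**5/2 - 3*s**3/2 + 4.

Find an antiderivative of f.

Integrate term by term and add the pieces.
Check: d/ds[5*s**6/12 - 3*s**4/8 + 4*s] = 5*s**5/2 - 3*s**3/2 + 4 = f(s).

An antiderivative is F(s) = 5*s**6/12 - 3*s**4/8 + 4*s.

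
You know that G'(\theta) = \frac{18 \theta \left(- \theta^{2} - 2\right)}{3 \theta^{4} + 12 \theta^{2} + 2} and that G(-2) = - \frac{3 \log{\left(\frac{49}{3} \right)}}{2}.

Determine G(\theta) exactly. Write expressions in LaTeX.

The substitution u = \frac{\theta^{4}}{2} + 2 \theta^{2} + \frac{1}{3} works: G'(\theta) is exactly (dG/du)*(du/d\theta) for that inner function.
A general antiderivative is - \frac{3 \log{\left(\frac{\theta^{4}}{2} + 2 \theta^{2} + \frac{1}{3} \right)}}{2} + C.
The condition gives C = - \frac{3 \log{\left(\frac{49}{3} \right)}}{2} - (- \frac{3 \log{\left(\frac{49}{3} \right)}}{2}) = 0.
So G(\theta) = - \frac{3 \log{\left(\frac{\theta^{4}}{2} + 2 \theta^{2} + \frac{1}{3} \right)}}{2}.
Check: d/d\theta[- \frac{3 \log{\left(\frac{\theta^{4}}{2} + 2 \theta^{2} + \frac{1}{3} \right)}}{2}] = \frac{- 18 \theta^{3} - 36 \theta}{3 \theta^{4} + 12 \theta^{2} + 2}, which equals G'(\theta).

G(\theta) = - \frac{3 \log{\left(\frac{\theta^{4}}{2} + 2 \theta^{2} + \frac{1}{3} \right)}}{2}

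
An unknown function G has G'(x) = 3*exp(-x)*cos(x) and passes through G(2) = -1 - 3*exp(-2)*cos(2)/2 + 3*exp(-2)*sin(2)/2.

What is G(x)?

G(x) = -1 + 3*exp(-x)*sin(x)/2 - 3*exp(-x)*cos(x)/2

Whatever form G(x) takes, its d/dx must return the stated G'(x).
A general antiderivative is 3*exp(-x)*sin(x)/2 - 3*exp(-x)*cos(x)/2 + C.
The condition gives C = -1 - 3*exp(-2)*cos(2)/2 + 3*exp(-2)*sin(2)/2 - (-3*exp(-2)*cos(2)/2 + 3*exp(-2)*sin(2)/2) = -1.
So G(x) = -1 + 3*exp(-x)*sin(x)/2 - 3*exp(-x)*cos(x)/2.
Check: d/dx[-1 + 3*exp(-x)*sin(x)/2 - 3*exp(-x)*cos(x)/2] = 3*exp(-x)*cos(x) = G'(x).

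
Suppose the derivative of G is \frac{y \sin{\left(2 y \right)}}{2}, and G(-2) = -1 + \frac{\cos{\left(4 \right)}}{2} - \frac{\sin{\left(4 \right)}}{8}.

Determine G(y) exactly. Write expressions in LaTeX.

Whatever form G(y) takes, its d/dy must return the stated G'(y).
A general antiderivative is - \frac{y \cos{\left(2 y \right)}}{4} + \frac{\sin{\left(2 y \right)}}{8} + C.
The condition gives C = -1 + \frac{\cos{\left(4 \right)}}{2} - \frac{\sin{\left(4 \right)}}{8} - (\frac{\cos{\left(4 \right)}}{2} - \frac{\sin{\left(4 \right)}}{8}) = -1.
So G(y) = \frac{- 2 y \cos{\left(2 y \right)} + \sin{\left(2 y \right)} - 8}{8}.
Check: d/dy[\frac{- 2 y \cos{\left(2 y \right)} + \sin{\left(2 y \right)} - 8}{8}] = \frac{y \sin{\left(2 y \right)}}{2} = G'(y).

G(y) = \frac{- 2 y \cos{\left(2 y \right)} + \sin{\left(2 y \right)} - 8}{8}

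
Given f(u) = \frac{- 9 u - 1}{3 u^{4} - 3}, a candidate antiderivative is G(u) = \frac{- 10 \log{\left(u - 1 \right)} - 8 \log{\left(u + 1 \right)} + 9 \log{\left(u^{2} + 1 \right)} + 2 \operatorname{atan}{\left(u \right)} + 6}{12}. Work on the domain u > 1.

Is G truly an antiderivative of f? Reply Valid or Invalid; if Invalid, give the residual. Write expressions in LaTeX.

d/du[G] = \frac{- 9 u - 1}{3 u^{4} - 3}
This equals f(u) exactly, so the claim holds.

Valid: G'(u) = f(u).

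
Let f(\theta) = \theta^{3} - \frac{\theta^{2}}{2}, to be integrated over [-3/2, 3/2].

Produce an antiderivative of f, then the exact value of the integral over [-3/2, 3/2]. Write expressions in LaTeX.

Antiderivative: F(\theta) = \frac{\theta^{3} \left(3 \theta - 2\right)}{12}; value = - \frac{9}{8}

The integrand splits into summands that can be handled one at a time.
F(\theta) = \frac{\theta^{3} \left(3 \theta - 2\right)}{12} is an antiderivative of f.
Check: d/d\theta[\frac{\theta^{3} \left(3 \theta - 2\right)}{12}] = \theta^{3} - \frac{\theta^{2}}{2} = f(\theta).
F(3/2) = \frac{45}{64}; F(-3/2) = \frac{117}{64}.
Integral = F(3/2) - F(-3/2) = - \frac{9}{8}.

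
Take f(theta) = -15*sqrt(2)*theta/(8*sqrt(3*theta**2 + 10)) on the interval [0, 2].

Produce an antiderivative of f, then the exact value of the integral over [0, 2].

The substitution u = 3*theta**2/2 + 5 works: f is exactly (dF/du)*(du/dtheta) for that inner function.
F(theta) = -5*sqrt(2)*sqrt(3*theta**2 + 10)/8 is an antiderivative of f.
Check: d/dtheta[-5*sqrt(2)*sqrt(3*theta**2 + 10)/8] = -15*sqrt(2)*theta/(8*sqrt(3*theta**2 + 10)) = f(theta).
F(2) = -5*sqrt(11)/4; F(0) = -5*sqrt(5)/4.
Integral = F(2) - F(0) = -5*sqrt(11)/4 + 5*sqrt(5)/4.

Antiderivative: F(theta) = -5*sqrt(2)*sqrt(3*theta**2 + 10)/8; value = -5*sqrt(11)/4 + 5*sqrt(5)/4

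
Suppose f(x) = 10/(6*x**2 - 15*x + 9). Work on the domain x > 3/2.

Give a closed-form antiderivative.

An antiderivative is F(x) = -10*(-log(x - 3/2) + log(x - 1))/3.

Factor the denominator (3*(x - 1)*(2*x - 3)) and decompose: f = 20/(3*(2*x - 3)) - 10/(3*(x - 1)); each piece integrates to a log, atan, or power term.
Check: d/dx[-10*(-log(x - 3/2) + log(x - 1))/3] = 10/(6*x**2 - 15*x + 9) = f(x).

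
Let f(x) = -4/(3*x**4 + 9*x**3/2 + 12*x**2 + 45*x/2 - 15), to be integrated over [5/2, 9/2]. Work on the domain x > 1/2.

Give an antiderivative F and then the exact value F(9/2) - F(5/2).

Antiderivative: F(x) = 4*(-24*log(x - 1/2) + 14*log(x + 2) + 5*log(x**2 + 5) + 8*sqrt(5)*atan(sqrt(5)*x/5))/945; value = -32*log(4)/315 - 8*log(9/2)/135 - 32*sqrt(5)*atan(sqrt(5)/2)/945 - 4*log(45/4)/189 + 4*log(101/4)/189 + 32*log(2)/315 + 32*sqrt(5)*atan(9*sqrt(5)/10)/945 + 8*log(13/2)/135

The denominator factors as 3*(x + 2)*(2*x - 1)*(x**2 + 5); partial fractions split f into directly integrable pieces: 8*(x + 4)/(189*(x**2 + 5)) - 64/(315*(2*x - 1)) + 8/(135*(x + 2)).
F(x) = 4*(-24*log(x - 1/2) + 14*log(x + 2) + 5*log(x**2 + 5) + 8*sqrt(5)*atan(sqrt(5)*x/5))/945 is an antiderivative of f.
Check: d/dx[4*(-24*log(x - 1/2) + 14*log(x + 2) + 5*log(x**2 + 5) + 8*sqrt(5)*atan(sqrt(5)*x/5))/945] = -8/(6*x**4 + 9*x**3 + 24*x**2 + 45*x - 30), which equals f(x).
F(9/2) = -32*log(4)/315 + 4*log(101/4)/189 + 32*sqrt(5)*atan(9*sqrt(5)/10)/945 + 8*log(13/2)/135; F(5/2) = -32*log(2)/315 + 4*log(45/4)/189 + 32*sqrt(5)*atan(sqrt(5)/2)/945 + 8*log(9/2)/135.
Integral = F(9/2) - F(5/2) = -32*log(4)/315 - 8*log(9/2)/135 - 32*sqrt(5)*atan(sqrt(5)/2)/945 - 4*log(45/4)/189 + 4*log(101/4)/189 + 32*log(2)/315 + 32*sqrt(5)*atan(9*sqrt(5)/10)/945 + 8*log(13/2)/135.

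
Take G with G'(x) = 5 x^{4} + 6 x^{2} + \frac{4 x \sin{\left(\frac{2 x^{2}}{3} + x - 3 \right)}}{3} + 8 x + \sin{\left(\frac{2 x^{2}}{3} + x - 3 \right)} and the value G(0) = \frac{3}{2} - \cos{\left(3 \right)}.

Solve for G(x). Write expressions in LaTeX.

Integrate term by term and add the pieces.
A general antiderivative is x^{5} + 2 x^{3} + 4 x^{2} - \cos{\left(\frac{2 x^{2}}{3} + x - 3 \right)} + \frac{1}{2} + C.
The condition gives C = \frac{3}{2} - \cos{\left(3 \right)} - (\frac{1}{2} - \cos{\left(3 \right)}) = 1.
So G(x) = x^{5} + 2 x^{3} + 4 x^{2} - \cos{\left(\frac{2 x^{2}}{3} + x - 3 \right)} + \frac{3}{2}.
Check: d/dx[x^{5} + 2 x^{3} + 4 x^{2} - \cos{\left(\frac{2 x^{2}}{3} + x - 3 \right)} + \frac{3}{2}] = 5 x^{4} + 6 x^{2} + \frac{4 x \sin{\left(\frac{2 x^{2}}{3} + x - 3 \right)}}{3} + 8 x + \sin{\left(\frac{2 x^{2}}{3} + x - 3 \right)} = G'(x).

G(x) = x^{5} + 2 x^{3} + 4 x^{2} - \cos{\left(\frac{2 x^{2}}{3} + x - 3 \right)} + \frac{3}{2}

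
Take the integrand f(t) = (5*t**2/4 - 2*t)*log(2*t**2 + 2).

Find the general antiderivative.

An antiderivative F(t) passes only if d/dt[F] lands on f(t) exactly.
Check: d/dt[-5*t**3/18 + t**2 + 5*t/6 + (5*t**3/12 - t**2)*log(2*t**2 + 2) - log(t**2 + 1) - 5*atan(t)/6] = 5*t**2*log(t**2 + 1)/4 + 5*t**2*log(2)/4 - 2*t*log(t**2 + 1) - 2*t*log(2), which equals f(t).

F(t) = -5*t**3/18 + t**2 + 5*t/6 + (5*t**3/12 - t**2)*log(2*t**2 + 2) - log(t**2 + 1) - 5*atan(t)/6 + C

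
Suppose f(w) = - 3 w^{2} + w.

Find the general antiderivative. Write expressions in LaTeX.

Integrate term by term and add the pieces.
Check: d/dw[- \frac{w^{2} \left(2 w - 1\right)}{2}] = - 3 w^{2} + w = f(w).

F(w) = - \frac{w^{2} \left(2 w - 1\right)}{2} + C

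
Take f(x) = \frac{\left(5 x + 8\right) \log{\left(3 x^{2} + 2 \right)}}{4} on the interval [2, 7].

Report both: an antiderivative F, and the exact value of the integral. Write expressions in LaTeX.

Antiderivative: F(x) = - \frac{5 x^{2}}{8} - 4 x + \left(\frac{5 x^{2}}{8} + 2 x\right) \log{\left(3 x^{2} + 2 \right)} + \frac{5 \log{\left(x^{2} + \frac{2}{3} \right)}}{12} + \frac{4 \sqrt{6} \operatorname{atan}{\left(\frac{\sqrt{6} x}{2} \right)}}{3}; value = - \frac{385}{8} - \frac{13 \log{\left(14 \right)}}{2} - \frac{4 \sqrt{6} \operatorname{atan}{\left(\sqrt{6} \right)}}{3} - \frac{5 \log{\left(\frac{14}{3} \right)}}{12} + \frac{5 \log{\left(\frac{149}{3} \right)}}{12} + \frac{4 \sqrt{6} \operatorname{atan}{\left(\frac{7 \sqrt{6}}{2} \right)}}{3} + \frac{357 \log{\left(149 \right)}}{8}

An antiderivative F(x) passes only if d/dx[F] lands on f(x) exactly.
F(x) = - \frac{5 x^{2}}{8} - 4 x + \left(\frac{5 x^{2}}{8} + 2 x\right) \log{\left(3 x^{2} + 2 \right)} + \frac{5 \log{\left(x^{2} + \frac{2}{3} \right)}}{12} + \frac{4 \sqrt{6} \operatorname{atan}{\left(\frac{\sqrt{6} x}{2} \right)}}{3} is an antiderivative of f.
Check: d/dx[- \frac{5 x^{2}}{8} - 4 x + \left(\frac{5 x^{2}}{8} + 2 x\right) \log{\left(3 x^{2} + 2 \right)} + \frac{5 \log{\left(x^{2} + \frac{2}{3} \right)}}{12} + \frac{4 \sqrt{6} \operatorname{atan}{\left(\frac{\sqrt{6} x}{2} \right)}}{3}] = \frac{5 x \log{\left(3 x^{2} + 2 \right)}}{4} + 2 \log{\left(3 x^{2} + 2 \right)}, which equals f(x).
F(7) = - \frac{469}{8} + \frac{5 \log{\left(\frac{149}{3} \right)}}{12} + \frac{4 \sqrt{6} \operatorname{atan}{\left(\frac{7 \sqrt{6}}{2} \right)}}{3} + \frac{357 \log{\left(149 \right)}}{8}; F(2) = - \frac{21}{2} + \frac{5 \log{\left(\frac{14}{3} \right)}}{12} + \frac{4 \sqrt{6} \operatorname{atan}{\left(\sqrt{6} \right)}}{3} + \frac{13 \log{\left(14 \right)}}{2}.
Integral = F(7) - F(2) = - \frac{385}{8} - \frac{13 \log{\left(14 \right)}}{2} - \frac{4 \sqrt{6} \operatorname{atan}{\left(\sqrt{6} \right)}}{3} - \frac{5 \log{\left(\frac{14}{3} \right)}}{12} + \frac{5 \log{\left(\frac{149}{3} \right)}}{12} + \frac{4 \sqrt{6} \operatorname{atan}{\left(\frac{7 \sqrt{6}}{2} \right)}}{3} + \frac{357 \log{\left(149 \right)}}{8}.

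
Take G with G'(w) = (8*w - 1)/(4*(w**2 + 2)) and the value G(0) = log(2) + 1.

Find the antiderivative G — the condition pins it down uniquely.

G(w) = log(w**2 + 2) - sqrt(2)*atan(sqrt(2)*w/2)/8 + 1

For G(w) to be correct, d/dw[G] must agree with the stated G'(w) identically.
A general antiderivative is log(w**2 + 2) - sqrt(2)*atan(sqrt(2)*w/2)/8 + C.
The condition gives C = log(2) + 1 - (log(2)) = 1.
So G(w) = log(w**2 + 2) - sqrt(2)*atan(sqrt(2)*w/2)/8 + 1.
Check: d/dw[log(w**2 + 2) - sqrt(2)*atan(sqrt(2)*w/2)/8 + 1] = (8*w - 1)/(4*w**2 + 8), which equals G'(w).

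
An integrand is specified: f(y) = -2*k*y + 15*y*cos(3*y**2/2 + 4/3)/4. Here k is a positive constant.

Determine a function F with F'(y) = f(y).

An antiderivative is F(y) = -k*y**2 + 5*sin(3*y**2/2 + 4/3)/4.

Integrate term by term and add the pieces.
Check: d/dy[-k*y**2 + 5*sin(3*y**2/2 + 4/3)/4] = -2*k*y + 15*y*cos(3*y**2/2 + 4/3)/4 = f(y).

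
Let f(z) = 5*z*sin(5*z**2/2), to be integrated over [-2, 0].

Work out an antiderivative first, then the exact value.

Antiderivative: F(z) = -cos(5*z**2/2); value = -1 + cos(10)

f matches the chain-rule pattern g'(h)*h' with inner function h(z) = 5*z**2/2; substituting u = h(z) collapses the integral.
F(z) = -cos(5*z**2/2) is an antiderivative of f.
Check: d/dz[-cos(5*z**2/2)] = 5*z*sin(5*z**2/2) = f(z).
F(0) = -1; F(-2) = -cos(10).
Integral = F(0) - F(-2) = -1 + cos(10).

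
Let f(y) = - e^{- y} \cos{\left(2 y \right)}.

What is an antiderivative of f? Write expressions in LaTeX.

An antiderivative is F(y) = - \frac{2 e^{- y} \sin{\left(2 y \right)}}{5} + \frac{e^{- y} \cos{\left(2 y \right)}}{5}.

Differentiate the proposed F(y) back; it has to land on f(y) exactly.
Check: d/dy[- \frac{2 e^{- y} \sin{\left(2 y \right)}}{5} + \frac{e^{- y} \cos{\left(2 y \right)}}{5}] = - e^{- y} \cos{\left(2 y \right)} = f(y).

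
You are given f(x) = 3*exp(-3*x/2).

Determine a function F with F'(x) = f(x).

Whatever form F(x) takes, F'(x) = f(x) is non-negotiable.
Check: d/dx[-2*exp(-3*x/2)] = 3*exp(-3*x/2) = f(x).

An antiderivative is F(x) = -2*exp(-3*x/2).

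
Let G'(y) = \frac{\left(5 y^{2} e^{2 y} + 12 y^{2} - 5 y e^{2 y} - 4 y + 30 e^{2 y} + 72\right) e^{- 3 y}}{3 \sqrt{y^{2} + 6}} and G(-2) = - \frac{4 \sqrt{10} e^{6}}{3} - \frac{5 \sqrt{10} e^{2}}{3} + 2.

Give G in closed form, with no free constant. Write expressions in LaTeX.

G'(y) has the shape u'v + uv' for u = - \sqrt{y^{2} + 6} and v = \frac{5 e^{- y}}{3} + \frac{4 e^{- 3 y}}{3} — it is the derivative of the product u*v.
A general antiderivative is - \sqrt{y^{2} + 6} \left(\frac{5 e^{- y}}{3} + \frac{4 e^{- 3 y}}{3}\right) + C.
The condition gives C = - \frac{4 \sqrt{10} e^{6}}{3} - \frac{5 \sqrt{10} e^{2}}{3} + 2 - (- \frac{4 \sqrt{10} e^{6}}{3} - \frac{5 \sqrt{10} e^{2}}{3}) = 2.
So G(y) = \frac{\left(- 5 \sqrt{y^{2} + 6} e^{2 y} - 4 \sqrt{y^{2} + 6} + 6 e^{3 y}\right) e^{- 3 y}}{3}.
Check: d/dy[\frac{\left(- 5 \sqrt{y^{2} + 6} e^{2 y} - 4 \sqrt{y^{2} + 6} + 6 e^{3 y}\right) e^{- 3 y}}{3}] = \frac{\left(5 y^{2} e^{2 y} + 12 y^{2} - 5 y e^{2 y} - 4 y + 30 e^{2 y} + 72\right) e^{- 3 y}}{3 \sqrt{y^{2} + 6}} = G'(y).

G(y) = \frac{\left(- 5 \sqrt{y^{2} + 6} e^{2 y} - 4 \sqrt{y^{2} + 6} + 6 e^{3 y}\right) e^{- 3 y}}{3}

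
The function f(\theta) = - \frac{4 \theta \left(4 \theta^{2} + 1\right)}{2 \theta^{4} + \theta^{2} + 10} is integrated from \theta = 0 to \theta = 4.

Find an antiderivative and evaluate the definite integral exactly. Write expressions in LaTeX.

Antiderivative: F(\theta) = - 2 \log{\left(\theta^{4} + \frac{\theta^{2}}{2} + 5 \right)}; value = - 2 \log{\left(269 \right)} + 2 \log{\left(5 \right)}

The substitution u = \theta^{4} + \frac{\theta^{2}}{2} + 5 works: f is exactly (dF/du)*(du/d\theta) for that inner function.
F(\theta) = - 2 \log{\left(\theta^{4} + \frac{\theta^{2}}{2} + 5 \right)} is an antiderivative of f.
Check: d/d\theta[- 2 \log{\left(\theta^{4} + \frac{\theta^{2}}{2} + 5 \right)}] = \frac{- 16 \theta^{3} - 4 \theta}{2 \theta^{4} + \theta^{2} + 10}, which equals f(\theta).
F(4) = - 2 \log{\left(269 \right)}; F(0) = - 2 \log{\left(5 \right)}.
Integral = F(4) - F(0) = - 2 \log{\left(269 \right)} + 2 \log{\left(5 \right)}.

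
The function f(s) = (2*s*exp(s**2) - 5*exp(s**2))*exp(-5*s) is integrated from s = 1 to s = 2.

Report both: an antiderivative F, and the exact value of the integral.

The substitution u = s**2 - 5*s works: f is exactly (dF/du)*(du/ds) for that inner function.
F(s) = exp(s**2 - 5*s) is an antiderivative of f.
Check: d/ds[exp(s**2 - 5*s)] = 2*s*exp(-5*s)*exp(s**2) - 5*exp(-5*s)*exp(s**2), which equals f(s).
F(2) = exp(-6); F(1) = exp(-4).
Integral = F(2) - F(1) = -exp(-4) + exp(-6).

Antiderivative: F(s) = exp(s**2 - 5*s); value = -exp(-4) + exp(-6)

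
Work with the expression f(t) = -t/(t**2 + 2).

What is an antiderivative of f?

The substitution u = 2*t**2 + 4 works: f is exactly (dF/du)*(du/dt) for that inner function.
Check: d/dt[-log(2*t**2 + 4)/2] = -t/(t**2 + 2) = f(t).

An antiderivative is F(t) = -log(2*t**2 + 4)/2.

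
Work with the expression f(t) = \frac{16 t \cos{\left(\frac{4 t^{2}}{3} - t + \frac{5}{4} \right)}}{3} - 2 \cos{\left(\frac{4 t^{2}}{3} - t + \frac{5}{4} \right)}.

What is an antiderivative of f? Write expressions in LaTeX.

f matches the chain-rule pattern g'(h)*h' with inner function h(t) = \frac{4 t^{2}}{3} - t + \frac{5}{4}; substituting u = h(t) collapses the integral.
Check: d/dt[2 \sin{\left(\frac{4 t^{2}}{3} - t + \frac{5}{4} \right)}] = \frac{16 t \cos{\left(\frac{4 t^{2}}{3} - t + \frac{5}{4} \right)}}{3} - 2 \cos{\left(\frac{4 t^{2}}{3} - t + \frac{5}{4} \right)} = f(t).

An antiderivative is F(t) = 2 \sin{\left(\frac{4 t^{2}}{3} - t + \frac{5}{4} \right)}.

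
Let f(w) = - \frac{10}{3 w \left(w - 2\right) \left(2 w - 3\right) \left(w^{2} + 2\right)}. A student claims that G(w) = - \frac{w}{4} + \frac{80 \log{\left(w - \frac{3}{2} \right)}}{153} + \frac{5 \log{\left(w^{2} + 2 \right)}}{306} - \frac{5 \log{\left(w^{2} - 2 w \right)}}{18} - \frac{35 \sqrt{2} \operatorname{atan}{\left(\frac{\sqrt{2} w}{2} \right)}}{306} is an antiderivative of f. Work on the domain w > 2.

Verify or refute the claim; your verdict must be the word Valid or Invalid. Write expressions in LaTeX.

Invalid: d/dw[G] - f = - \frac{1}{4}, which is not 0.

d/dw[G] = \frac{- 6 w^{5} + 21 w^{4} - 30 w^{3} + 42 w^{2} - 36 w - 40}{24 w^{5} - 84 w^{4} + 120 w^{3} - 168 w^{2} + 144 w}
d/dw[G] - f(w) = - \frac{1}{4} != 0.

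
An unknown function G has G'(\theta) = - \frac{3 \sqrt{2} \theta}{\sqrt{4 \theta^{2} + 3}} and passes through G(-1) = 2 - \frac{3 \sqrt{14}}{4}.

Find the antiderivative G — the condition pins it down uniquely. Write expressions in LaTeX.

G'(\theta) matches the chain-rule pattern g'(h)*h' with inner function h(\theta) = 2 \theta^{2} + \frac{3}{2}; substituting u = h(\theta) collapses the integral.
A general antiderivative is - \frac{3 \sqrt{2 \theta^{2} + \frac{3}{2}}}{2} + C.
The condition gives C = 2 - \frac{3 \sqrt{14}}{4} - (- \frac{3 \sqrt{14}}{4}) = 2.
So G(\theta) = 2 - \frac{3 \sqrt{2 \theta^{2} + \frac{3}{2}}}{2}.
Check: d/d\theta[2 - \frac{3 \sqrt{2 \theta^{2} + \frac{3}{2}}}{2}] = - \frac{3 \sqrt{2} \theta}{\sqrt{4 \theta^{2} + 3}} = G'(\theta).

G(\theta) = 2 - \frac{3 \sqrt{2 \theta^{2} + \frac{3}{2}}}{2}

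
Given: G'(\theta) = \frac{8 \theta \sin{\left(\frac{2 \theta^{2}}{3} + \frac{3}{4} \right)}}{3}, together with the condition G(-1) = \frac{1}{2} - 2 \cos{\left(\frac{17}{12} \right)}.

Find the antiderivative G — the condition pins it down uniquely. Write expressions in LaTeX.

G(\theta) = \frac{1}{2} - 2 \cos{\left(\frac{2 \theta^{2}}{3} + \frac{3}{4} \right)}

G'(\theta) matches the chain-rule pattern g'(h)*h' with inner function h(\theta) = \frac{2 \theta^{2}}{3} + \frac{3}{4}; substituting u = h(\theta) collapses the integral.
A general antiderivative is - 2 \cos{\left(\frac{2 \theta^{2}}{3} + \frac{3}{4} \right)} + C.
The condition gives C = \frac{1}{2} - 2 \cos{\left(\frac{17}{12} \right)} - (- 2 \cos{\left(\frac{17}{12} \right)}) = \frac{1}{2}.
So G(\theta) = \frac{1}{2} - 2 \cos{\left(\frac{2 \theta^{2}}{3} + \frac{3}{4} \right)}.
Check: d/d\theta[\frac{1}{2} - 2 \cos{\left(\frac{2 \theta^{2}}{3} + \frac{3}{4} \right)}] = \frac{8 \theta \sin{\left(\frac{2 \theta^{2}}{3} + \frac{3}{4} \right)}}{3} = G'(\theta).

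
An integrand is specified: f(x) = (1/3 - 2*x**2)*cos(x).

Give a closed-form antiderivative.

An antiderivative is F(x) = -2*x**2*sin(x) - 4*x*cos(x) + 13*sin(x)/3.

An antiderivative F(x) passes only if d/dx[F] lands on f(x) exactly.
Check: d/dx[-2*x**2*sin(x) - 4*x*cos(x) + 13*sin(x)/3] = -2*x**2*cos(x) + cos(x)/3, which equals f(x).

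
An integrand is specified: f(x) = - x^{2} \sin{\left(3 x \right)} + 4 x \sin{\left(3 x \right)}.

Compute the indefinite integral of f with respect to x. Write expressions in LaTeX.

Integrate term by term and add the pieces.
Check: d/dx[\frac{9 x^{2} \cos{\left(3 x \right)} - 6 x \sin{\left(3 x \right)} - 36 x \cos{\left(3 x \right)} + 12 \sin{\left(3 x \right)} - 2 \cos{\left(3 x \right)}}{27}] = - x^{2} \sin{\left(3 x \right)} + 4 x \sin{\left(3 x \right)} = f(x).

F(x) = \frac{9 x^{2} \cos{\left(3 x \right)} - 6 x \sin{\left(3 x \right)} - 36 x \cos{\left(3 x \right)} + 12 \sin{\left(3 x \right)} - 2 \cos{\left(3 x \right)}}{27} + C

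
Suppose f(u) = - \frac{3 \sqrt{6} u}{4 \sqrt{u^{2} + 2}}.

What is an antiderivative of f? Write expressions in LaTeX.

An antiderivative is F(u) = - \frac{3 \sqrt{\frac{3 u^{2}}{2} + 3}}{2}.

f matches the chain-rule pattern g'(h)*h' with inner function h(u) = \frac{3 u^{2}}{2} + 3; substituting w = h(u) collapses the integral.
Check: d/du[- \frac{3 \sqrt{\frac{3 u^{2}}{2} + 3}}{2}] = - \frac{3 \sqrt{6} u}{4 \sqrt{u^{2} + 2}} = f(u).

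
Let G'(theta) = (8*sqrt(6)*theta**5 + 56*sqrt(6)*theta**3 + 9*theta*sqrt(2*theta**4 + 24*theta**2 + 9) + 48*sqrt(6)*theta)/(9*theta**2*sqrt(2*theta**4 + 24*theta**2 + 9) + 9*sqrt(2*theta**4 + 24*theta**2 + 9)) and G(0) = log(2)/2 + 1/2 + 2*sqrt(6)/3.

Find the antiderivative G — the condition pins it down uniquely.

Since d/dtheta undoes antidifferentiation here, G(theta) must give back the stated G'(theta).
A general antiderivative is 4*sqrt(theta**4/3 + 4*theta**2 + 3/2)/3 + log(2*theta**2 + 2)/2 + C.
The condition gives C = log(2)/2 + 1/2 + 2*sqrt(6)/3 - (log(2)/2 + 2*sqrt(6)/3) = 1/2.
So G(theta) = (4*sqrt(6)*sqrt(2*theta**4 + 24*theta**2 + 9) + 9*log(2*theta**2 + 2) + 9)/18.
Check: d/dtheta[(4*sqrt(6)*sqrt(2*theta**4 + 24*theta**2 + 9) + 9*log(2*theta**2 + 2) + 9)/18] = (8*sqrt(6)*theta**5 + 56*sqrt(6)*theta**3 + 9*theta*sqrt(2*theta**4 + 24*theta**2 + 9) + 48*sqrt(6)*theta)/(9*theta**2*sqrt(2*theta**4 + 24*theta**2 + 9) + 9*sqrt(2*theta**4 + 24*theta**2 + 9)) = G'(theta).

G(theta) = (4*sqrt(6)*sqrt(2*theta**4 + 24*theta**2 + 9) + 9*log(2*theta**2 + 2) + 9)/18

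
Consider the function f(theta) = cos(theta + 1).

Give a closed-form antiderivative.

An antiderivative F(theta) passes only if d/dtheta[F] lands on f(theta) exactly.
Check: d/dtheta[sin(theta + 1)] = cos(theta + 1) = f(theta).

An antiderivative is F(theta) = sin(theta + 1).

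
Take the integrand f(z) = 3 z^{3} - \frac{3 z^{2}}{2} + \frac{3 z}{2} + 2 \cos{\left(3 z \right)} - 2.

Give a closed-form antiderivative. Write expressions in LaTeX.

Integrate term by term and add the pieces.
Check: d/dz[\frac{9 z^{4} - 6 z^{3} + 9 z^{2} - 24 z + 8 \sin{\left(3 z \right)} + 12}{12}] = 3 z^{3} - \frac{3 z^{2}}{2} + \frac{3 z}{2} + 2 \cos{\left(3 z \right)} - 2 = f(z).

An antiderivative is F(z) = \frac{9 z^{4} - 6 z^{3} + 9 z^{2} - 24 z + 8 \sin{\left(3 z \right)} + 12}{12}.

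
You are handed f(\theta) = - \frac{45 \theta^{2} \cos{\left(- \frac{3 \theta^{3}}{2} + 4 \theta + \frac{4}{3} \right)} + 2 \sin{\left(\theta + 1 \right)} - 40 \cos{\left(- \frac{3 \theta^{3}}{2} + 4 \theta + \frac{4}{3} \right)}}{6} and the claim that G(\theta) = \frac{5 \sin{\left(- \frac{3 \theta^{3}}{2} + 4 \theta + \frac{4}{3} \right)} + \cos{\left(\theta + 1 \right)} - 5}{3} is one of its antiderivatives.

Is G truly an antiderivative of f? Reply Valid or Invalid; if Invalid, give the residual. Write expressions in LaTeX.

d/d\theta[G] = - \frac{15 \theta^{2} \cos{\left(- \frac{3 \theta^{3}}{2} + 4 \theta + \frac{4}{3} \right)}}{2} - \frac{\sin{\left(\theta + 1 \right)}}{3} + \frac{20 \cos{\left(- \frac{3 \theta^{3}}{2} + 4 \theta + \frac{4}{3} \right)}}{3}
This equals f(\theta) exactly, so the claim holds.

Valid: G'(\theta) = f(\theta).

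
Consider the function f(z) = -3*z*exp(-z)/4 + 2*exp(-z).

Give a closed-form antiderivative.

f has the shape u'v + uv' for u = 3*z/4 - 5/4 and v = exp(-z) — it is the derivative of the product u*v.
Check: d/dz[(3*z - 5)*exp(-z)/4] = (8 - 3*z)*exp(-z)/4, which equals f(z).

An antiderivative is F(z) = (3*z - 5)*exp(-z)/4.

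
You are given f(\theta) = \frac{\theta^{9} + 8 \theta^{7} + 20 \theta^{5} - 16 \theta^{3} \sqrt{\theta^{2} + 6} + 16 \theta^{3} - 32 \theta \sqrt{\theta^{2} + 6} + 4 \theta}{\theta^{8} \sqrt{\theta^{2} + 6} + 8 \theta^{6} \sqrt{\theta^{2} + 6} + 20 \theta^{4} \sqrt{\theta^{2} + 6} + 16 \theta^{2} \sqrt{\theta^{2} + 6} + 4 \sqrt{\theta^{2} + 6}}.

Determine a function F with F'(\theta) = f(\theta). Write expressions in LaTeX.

An antiderivative F(\theta) passes only if d/d\theta[F] lands on f(\theta) exactly.
Check: d/d\theta[\frac{\theta^{4} \sqrt{\theta^{2} + 6} + 4 \theta^{2} \sqrt{\theta^{2} + 6} + 2 \sqrt{\theta^{2} + 6} + 4}{\theta^{4} + 4 \theta^{2} + 2}] = \frac{\theta^{9} + 8 \theta^{7} + 20 \theta^{5} - 16 \theta^{3} \sqrt{\theta^{2} + 6} + 16 \theta^{3} - 32 \theta \sqrt{\theta^{2} + 6} + 4 \theta}{\theta^{8} \sqrt{\theta^{2} + 6} + 8 \theta^{6} \sqrt{\theta^{2} + 6} + 20 \theta^{4} \sqrt{\theta^{2} + 6} + 16 \theta^{2} \sqrt{\theta^{2} + 6} + 4 \sqrt{\theta^{2} + 6}} = f(\theta).

An antiderivative is F(\theta) = \frac{\theta^{4} \sqrt{\theta^{2} + 6} + 4 \theta^{2} \sqrt{\theta^{2} + 6} + 2 \sqrt{\theta^{2} + 6} + 4}{\theta^{4} + 4 \theta^{2} + 2}.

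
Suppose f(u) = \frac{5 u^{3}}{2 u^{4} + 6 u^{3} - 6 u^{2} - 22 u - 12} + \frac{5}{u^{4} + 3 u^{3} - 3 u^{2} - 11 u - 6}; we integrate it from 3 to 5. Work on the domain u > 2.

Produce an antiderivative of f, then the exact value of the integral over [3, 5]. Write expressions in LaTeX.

The denominator factors as 2 \left(u - 2\right) \left(u + 1\right)^{2} \left(u + 3\right); partial fractions split f into directly integrable pieces: \frac{25}{8 \left(u + 3\right)} - \frac{85}{72 \left(u + 1\right)} - \frac{5}{12 \left(u + 1\right)^{2}} + \frac{5}{9 \left(u - 2\right)}.
F(u) = - \frac{5 \left(- 8 u \log{\left(u - 2 \right)} + 17 u \log{\left(u + 1 \right)} - 45 u \log{\left(u + 3 \right)} - 8 \log{\left(u - 2 \right)} + 17 \log{\left(u + 1 \right)} - 45 \log{\left(u + 3 \right)} - 6\right)}{72 \left(u + 1\right)} is an antiderivative of f.
Check: d/du[- \frac{5 \left(- 8 u \log{\left(u - 2 \right)} + 17 u \log{\left(u + 1 \right)} - 45 u \log{\left(u + 3 \right)} - 8 \log{\left(u - 2 \right)} + 17 \log{\left(u + 1 \right)} - 45 \log{\left(u + 3 \right)} - 6\right)}{72 \left(u + 1\right)}] = \frac{5 u^{3} + 10}{2 u^{4} + 6 u^{3} - 6 u^{2} - 22 u - 12}, which equals f(u).
F(5) = - \frac{85 \log{\left(6 \right)}}{72} + \frac{5}{72} + \frac{5 \log{\left(3 \right)}}{9} + \frac{25 \log{\left(8 \right)}}{8}; F(3) = - \frac{85 \log{\left(4 \right)}}{72} + \frac{5}{48} + \frac{25 \log{\left(6 \right)}}{8}.
Integral = F(5) - F(3) = - \frac{155 \log{\left(6 \right)}}{36} - \frac{5}{144} + \frac{5 \log{\left(3 \right)}}{9} + \frac{85 \log{\left(4 \right)}}{72} + \frac{25 \log{\left(8 \right)}}{8}.

Antiderivative: F(u) = - \frac{5 \left(- 8 u \log{\left(u - 2 \right)} + 17 u \log{\left(u + 1 \right)} - 45 u \log{\left(u + 3 \right)} - 8 \log{\left(u - 2 \right)} + 17 \log{\left(u + 1 \right)} - 45 \log{\left(u + 3 \right)} - 6\right)}{72 \left(u + 1\right)}; value = - \frac{155 \log{\left(6 \right)}}{36} - \frac{5}{144} + \frac{5 \log{\left(3 \right)}}{9} + \frac{85 \log{\left(4 \right)}}{72} + \frac{25 \log{\left(8 \right)}}{8}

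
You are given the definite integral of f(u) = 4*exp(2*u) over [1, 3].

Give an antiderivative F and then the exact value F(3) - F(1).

Recover f(u) by differentiating a candidate F(u); any mismatch rules it out.
F(u) = 2*exp(2*u) is an antiderivative of f.
Check: d/du[2*exp(2*u)] = 4*exp(2*u) = f(u).
F(3) = 2*exp(6); F(1) = 2*exp(2).
Integral = F(3) - F(1) = -2*exp(2) + 2*exp(6).

Antiderivative: F(u) = 2*exp(2*u); value = -2*exp(2) + 2*exp(6)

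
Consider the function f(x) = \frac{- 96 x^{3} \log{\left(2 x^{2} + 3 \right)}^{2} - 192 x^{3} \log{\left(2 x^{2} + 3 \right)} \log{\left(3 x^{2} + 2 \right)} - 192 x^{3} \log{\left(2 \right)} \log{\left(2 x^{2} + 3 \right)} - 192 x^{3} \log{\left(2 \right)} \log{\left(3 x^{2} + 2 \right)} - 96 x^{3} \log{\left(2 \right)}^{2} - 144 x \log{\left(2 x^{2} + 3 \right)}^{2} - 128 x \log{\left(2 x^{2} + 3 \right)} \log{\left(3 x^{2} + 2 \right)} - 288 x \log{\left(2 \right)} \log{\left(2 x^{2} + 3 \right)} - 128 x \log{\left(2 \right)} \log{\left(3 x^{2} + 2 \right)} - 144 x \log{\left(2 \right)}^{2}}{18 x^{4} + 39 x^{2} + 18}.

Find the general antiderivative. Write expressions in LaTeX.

Recognize the product-rule pattern: f = u'v + uv' with u = - \frac{8 \log{\left(4 x^{2} + 6 \right)}^{2}}{3}, v = \log{\left(3 x^{2} + 2 \right)}, so integration by parts undoes it.
Check: d/dx[- \frac{8 \log{\left(3 x^{2} + 2 \right)} \log{\left(4 x^{2} + 6 \right)}^{2}}{3}] = \frac{- 96 x^{3} \log{\left(2 x^{2} + 3 \right)}^{2} - 192 x^{3} \log{\left(2 x^{2} + 3 \right)} \log{\left(3 x^{2} + 2 \right)} - 192 x^{3} \log{\left(2 \right)} \log{\left(2 x^{2} + 3 \right)} - 192 x^{3} \log{\left(2 \right)} \log{\left(3 x^{2} + 2 \right)} - 96 x^{3} \log{\left(2 \right)}^{2} - 144 x \log{\left(2 x^{2} + 3 \right)}^{2} - 128 x \log{\left(2 x^{2} + 3 \right)} \log{\left(3 x^{2} + 2 \right)} - 288 x \log{\left(2 \right)} \log{\left(2 x^{2} + 3 \right)} - 128 x \log{\left(2 \right)} \log{\left(3 x^{2} + 2 \right)} - 144 x \log{\left(2 \right)}^{2}}{18 x^{4} + 39 x^{2} + 18} = f(x).

F(x) = - \frac{8 \log{\left(3 x^{2} + 2 \right)} \log{\left(4 x^{2} + 6 \right)}^{2}}{3} + C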